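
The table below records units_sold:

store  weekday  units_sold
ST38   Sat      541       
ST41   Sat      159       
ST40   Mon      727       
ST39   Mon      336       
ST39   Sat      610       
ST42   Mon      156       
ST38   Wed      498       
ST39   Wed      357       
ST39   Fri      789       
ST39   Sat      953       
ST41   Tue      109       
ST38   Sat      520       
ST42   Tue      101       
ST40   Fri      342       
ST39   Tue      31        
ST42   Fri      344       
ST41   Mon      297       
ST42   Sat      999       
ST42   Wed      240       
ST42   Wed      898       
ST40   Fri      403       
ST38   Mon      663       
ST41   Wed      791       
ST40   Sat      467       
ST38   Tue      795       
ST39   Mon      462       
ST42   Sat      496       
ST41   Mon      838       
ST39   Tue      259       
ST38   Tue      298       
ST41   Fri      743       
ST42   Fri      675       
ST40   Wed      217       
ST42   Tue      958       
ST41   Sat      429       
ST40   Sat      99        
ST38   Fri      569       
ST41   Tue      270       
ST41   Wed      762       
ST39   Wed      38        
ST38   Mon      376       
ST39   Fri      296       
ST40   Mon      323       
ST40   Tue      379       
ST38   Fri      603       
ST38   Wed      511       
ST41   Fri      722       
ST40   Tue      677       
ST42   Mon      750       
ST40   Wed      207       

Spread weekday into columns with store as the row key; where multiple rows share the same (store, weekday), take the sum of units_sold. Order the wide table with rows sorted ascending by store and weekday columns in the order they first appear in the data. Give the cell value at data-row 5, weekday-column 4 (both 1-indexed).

With rows sorted ascending by store, row 5 is store=ST42. weekday columns in first-appearance order: Sat, Mon, Wed, Fri, Tue; column 4 is Fri.
Long rows with store=ST42, weekday=Fri: 344 + 675 = 1019.

1019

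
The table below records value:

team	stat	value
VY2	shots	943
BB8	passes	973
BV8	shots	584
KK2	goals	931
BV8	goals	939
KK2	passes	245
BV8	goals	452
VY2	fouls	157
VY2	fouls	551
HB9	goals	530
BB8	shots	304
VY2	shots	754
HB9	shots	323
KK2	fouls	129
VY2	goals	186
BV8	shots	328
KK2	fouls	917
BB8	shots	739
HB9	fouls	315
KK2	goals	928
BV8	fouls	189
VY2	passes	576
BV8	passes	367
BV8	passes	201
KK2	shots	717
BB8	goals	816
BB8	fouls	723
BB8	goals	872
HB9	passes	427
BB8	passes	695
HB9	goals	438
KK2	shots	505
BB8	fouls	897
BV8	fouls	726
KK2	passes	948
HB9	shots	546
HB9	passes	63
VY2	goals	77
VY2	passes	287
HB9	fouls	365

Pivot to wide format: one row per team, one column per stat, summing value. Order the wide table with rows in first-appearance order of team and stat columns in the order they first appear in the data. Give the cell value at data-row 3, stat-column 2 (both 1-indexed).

568

With rows in first-appearance order of team, row 3 is team=BV8. stat columns in first-appearance order: shots, passes, goals, fouls; column 2 is passes.
Long rows with team=BV8, stat=passes: 367 + 201 = 568.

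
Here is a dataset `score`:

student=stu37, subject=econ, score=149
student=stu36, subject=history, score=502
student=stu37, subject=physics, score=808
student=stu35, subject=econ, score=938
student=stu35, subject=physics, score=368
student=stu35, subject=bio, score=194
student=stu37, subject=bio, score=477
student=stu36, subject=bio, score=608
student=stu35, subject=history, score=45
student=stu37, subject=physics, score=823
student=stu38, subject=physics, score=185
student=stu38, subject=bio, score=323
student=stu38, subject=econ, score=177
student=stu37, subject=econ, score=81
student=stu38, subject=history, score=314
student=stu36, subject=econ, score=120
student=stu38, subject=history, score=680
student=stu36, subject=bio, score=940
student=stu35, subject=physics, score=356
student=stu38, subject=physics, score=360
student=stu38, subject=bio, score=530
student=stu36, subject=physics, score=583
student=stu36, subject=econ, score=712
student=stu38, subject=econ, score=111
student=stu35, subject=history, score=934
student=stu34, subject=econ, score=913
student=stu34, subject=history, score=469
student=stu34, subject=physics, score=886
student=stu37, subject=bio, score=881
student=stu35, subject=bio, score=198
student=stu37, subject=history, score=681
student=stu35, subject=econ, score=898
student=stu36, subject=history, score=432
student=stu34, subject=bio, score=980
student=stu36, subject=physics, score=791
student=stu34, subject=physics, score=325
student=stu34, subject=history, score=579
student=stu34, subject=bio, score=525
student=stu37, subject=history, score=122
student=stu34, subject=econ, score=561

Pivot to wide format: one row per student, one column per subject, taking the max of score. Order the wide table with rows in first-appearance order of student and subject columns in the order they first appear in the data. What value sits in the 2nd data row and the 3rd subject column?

791

With rows in first-appearance order of student, row 2 is student=stu36. subject columns in first-appearance order: econ, history, physics, bio; column 3 is physics.
Long rows with student=stu36, subject=physics: max(583, 791) = 791.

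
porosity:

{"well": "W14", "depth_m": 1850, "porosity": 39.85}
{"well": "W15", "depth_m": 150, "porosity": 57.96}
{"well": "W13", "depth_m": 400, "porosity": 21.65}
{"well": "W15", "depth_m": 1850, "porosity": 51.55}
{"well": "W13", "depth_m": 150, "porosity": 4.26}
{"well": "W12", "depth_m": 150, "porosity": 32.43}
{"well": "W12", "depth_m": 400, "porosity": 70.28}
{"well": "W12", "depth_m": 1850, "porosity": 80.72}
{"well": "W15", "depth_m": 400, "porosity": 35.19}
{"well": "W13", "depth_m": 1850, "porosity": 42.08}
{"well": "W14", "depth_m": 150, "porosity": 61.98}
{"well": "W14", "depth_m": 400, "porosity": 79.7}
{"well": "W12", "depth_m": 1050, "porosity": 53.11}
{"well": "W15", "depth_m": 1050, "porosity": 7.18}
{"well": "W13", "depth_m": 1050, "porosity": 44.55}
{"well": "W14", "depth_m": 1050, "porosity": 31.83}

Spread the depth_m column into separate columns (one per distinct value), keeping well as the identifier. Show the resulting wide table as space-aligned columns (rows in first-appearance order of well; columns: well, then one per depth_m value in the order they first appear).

well  1850   150    400    1050 
W14   39.85  61.98  79.7   31.83
W15   51.55  57.96  35.19  7.18 
W13   42.08  4.26   21.65  44.55
W12   80.72  32.43  70.28  53.11

Columns: well plus the 4 distinct depth_m values (1850, 150, 400, 1050).
For example, row W14 column 1850 takes porosity=39.85 from the long row (W14, 1850).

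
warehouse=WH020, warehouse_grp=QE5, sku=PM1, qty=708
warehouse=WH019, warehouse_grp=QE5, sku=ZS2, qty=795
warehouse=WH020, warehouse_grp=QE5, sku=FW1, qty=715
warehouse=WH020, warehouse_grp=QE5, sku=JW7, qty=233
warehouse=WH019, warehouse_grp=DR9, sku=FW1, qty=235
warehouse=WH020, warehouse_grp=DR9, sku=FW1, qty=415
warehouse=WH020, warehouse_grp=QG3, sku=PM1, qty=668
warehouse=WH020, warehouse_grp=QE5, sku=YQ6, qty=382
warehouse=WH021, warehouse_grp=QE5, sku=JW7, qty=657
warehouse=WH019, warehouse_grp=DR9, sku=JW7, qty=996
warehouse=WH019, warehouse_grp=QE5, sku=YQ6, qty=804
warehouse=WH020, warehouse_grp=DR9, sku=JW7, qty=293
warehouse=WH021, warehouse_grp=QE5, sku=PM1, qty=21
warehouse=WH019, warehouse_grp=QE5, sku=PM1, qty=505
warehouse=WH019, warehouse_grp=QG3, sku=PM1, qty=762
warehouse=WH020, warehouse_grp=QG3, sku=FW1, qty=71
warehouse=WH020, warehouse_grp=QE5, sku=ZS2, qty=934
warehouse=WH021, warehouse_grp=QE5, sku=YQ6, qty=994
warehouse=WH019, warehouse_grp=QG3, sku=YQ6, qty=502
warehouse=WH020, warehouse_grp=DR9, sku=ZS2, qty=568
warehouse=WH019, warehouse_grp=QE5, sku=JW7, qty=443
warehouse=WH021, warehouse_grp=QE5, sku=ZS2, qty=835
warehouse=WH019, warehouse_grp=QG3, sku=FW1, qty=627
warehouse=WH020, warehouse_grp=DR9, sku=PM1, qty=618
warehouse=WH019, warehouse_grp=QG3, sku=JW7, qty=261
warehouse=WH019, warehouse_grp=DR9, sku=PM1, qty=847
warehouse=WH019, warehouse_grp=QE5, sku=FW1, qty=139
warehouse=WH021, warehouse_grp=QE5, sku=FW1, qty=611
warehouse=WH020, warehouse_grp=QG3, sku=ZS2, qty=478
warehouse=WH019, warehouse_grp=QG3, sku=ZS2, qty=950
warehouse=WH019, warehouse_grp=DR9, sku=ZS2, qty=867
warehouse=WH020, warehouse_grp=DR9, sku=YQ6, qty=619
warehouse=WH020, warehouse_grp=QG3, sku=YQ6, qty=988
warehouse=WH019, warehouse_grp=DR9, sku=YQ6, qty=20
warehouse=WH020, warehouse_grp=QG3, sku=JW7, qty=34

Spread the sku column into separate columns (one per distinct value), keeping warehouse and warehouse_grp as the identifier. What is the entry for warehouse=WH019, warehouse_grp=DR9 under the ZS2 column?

867

Wide layout: rows indexed by warehouse and warehouse_grp, columns are the 5 distinct sku values (PM1, ZS2, FW1, JW7, YQ6).
Cell (warehouse=WH019, warehouse_grp=DR9, sku=ZS2) draws from the long row where warehouse=WH019, warehouse_grp=DR9 and sku=ZS2, which has qty=867.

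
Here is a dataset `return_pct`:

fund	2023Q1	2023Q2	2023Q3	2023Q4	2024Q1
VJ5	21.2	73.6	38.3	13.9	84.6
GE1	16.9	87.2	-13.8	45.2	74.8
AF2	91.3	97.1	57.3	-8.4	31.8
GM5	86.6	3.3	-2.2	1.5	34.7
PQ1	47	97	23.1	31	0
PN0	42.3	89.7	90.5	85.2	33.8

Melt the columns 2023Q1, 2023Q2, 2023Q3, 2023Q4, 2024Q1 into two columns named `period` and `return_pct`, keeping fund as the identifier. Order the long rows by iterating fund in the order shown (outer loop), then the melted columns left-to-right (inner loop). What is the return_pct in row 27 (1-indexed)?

89.7

30 rows total (6 × 5). Row 27: index ⌊(27-1)/5⌋ = 5 into fund → PN0; (27-1) mod 5 = 1 into the melted columns → 2023Q2.
So row 27 is (PN0, 2023Q2, 89.7); return_pct = 89.7.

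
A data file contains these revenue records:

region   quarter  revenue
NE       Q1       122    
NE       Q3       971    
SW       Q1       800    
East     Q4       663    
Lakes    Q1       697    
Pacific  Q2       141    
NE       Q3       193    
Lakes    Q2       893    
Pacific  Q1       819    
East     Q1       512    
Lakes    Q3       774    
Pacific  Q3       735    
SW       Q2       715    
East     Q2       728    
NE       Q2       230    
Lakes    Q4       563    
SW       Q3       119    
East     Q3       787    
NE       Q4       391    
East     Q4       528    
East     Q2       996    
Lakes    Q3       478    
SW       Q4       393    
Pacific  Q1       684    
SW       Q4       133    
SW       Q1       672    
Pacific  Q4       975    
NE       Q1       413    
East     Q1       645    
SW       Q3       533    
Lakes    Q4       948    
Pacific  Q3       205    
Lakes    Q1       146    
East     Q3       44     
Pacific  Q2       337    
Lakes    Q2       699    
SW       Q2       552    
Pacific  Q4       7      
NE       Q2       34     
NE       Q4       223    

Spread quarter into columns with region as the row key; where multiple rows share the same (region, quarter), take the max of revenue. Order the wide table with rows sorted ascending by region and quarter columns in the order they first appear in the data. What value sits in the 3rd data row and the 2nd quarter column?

With rows sorted ascending by region, row 3 is region=NE. quarter columns in first-appearance order: Q1, Q3, Q4, Q2; column 2 is Q3.
Long rows with region=NE, quarter=Q3: max(971, 193) = 971.

971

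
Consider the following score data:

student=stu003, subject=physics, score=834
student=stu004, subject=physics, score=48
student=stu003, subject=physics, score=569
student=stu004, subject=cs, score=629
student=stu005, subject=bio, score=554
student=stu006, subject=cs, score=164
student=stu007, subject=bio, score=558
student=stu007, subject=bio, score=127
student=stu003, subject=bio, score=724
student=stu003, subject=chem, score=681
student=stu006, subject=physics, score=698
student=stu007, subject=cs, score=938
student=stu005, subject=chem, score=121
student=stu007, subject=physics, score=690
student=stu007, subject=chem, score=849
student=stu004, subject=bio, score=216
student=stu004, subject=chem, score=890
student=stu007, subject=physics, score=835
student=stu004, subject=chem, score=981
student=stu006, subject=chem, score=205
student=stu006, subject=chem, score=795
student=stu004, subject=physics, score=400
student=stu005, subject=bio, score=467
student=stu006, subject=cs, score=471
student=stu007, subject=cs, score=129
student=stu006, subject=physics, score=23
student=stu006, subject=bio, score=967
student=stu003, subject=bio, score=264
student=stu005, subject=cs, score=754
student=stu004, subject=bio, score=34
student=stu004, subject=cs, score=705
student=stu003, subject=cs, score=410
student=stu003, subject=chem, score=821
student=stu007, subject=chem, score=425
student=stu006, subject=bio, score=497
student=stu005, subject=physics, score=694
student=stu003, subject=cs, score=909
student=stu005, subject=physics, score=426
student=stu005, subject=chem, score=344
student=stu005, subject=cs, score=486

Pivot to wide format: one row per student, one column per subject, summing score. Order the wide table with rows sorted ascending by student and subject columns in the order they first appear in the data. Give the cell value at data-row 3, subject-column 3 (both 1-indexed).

1021

With rows sorted ascending by student, row 3 is student=stu005. subject columns in first-appearance order: physics, cs, bio, chem; column 3 is bio.
Long rows with student=stu005, subject=bio: 554 + 467 = 1021.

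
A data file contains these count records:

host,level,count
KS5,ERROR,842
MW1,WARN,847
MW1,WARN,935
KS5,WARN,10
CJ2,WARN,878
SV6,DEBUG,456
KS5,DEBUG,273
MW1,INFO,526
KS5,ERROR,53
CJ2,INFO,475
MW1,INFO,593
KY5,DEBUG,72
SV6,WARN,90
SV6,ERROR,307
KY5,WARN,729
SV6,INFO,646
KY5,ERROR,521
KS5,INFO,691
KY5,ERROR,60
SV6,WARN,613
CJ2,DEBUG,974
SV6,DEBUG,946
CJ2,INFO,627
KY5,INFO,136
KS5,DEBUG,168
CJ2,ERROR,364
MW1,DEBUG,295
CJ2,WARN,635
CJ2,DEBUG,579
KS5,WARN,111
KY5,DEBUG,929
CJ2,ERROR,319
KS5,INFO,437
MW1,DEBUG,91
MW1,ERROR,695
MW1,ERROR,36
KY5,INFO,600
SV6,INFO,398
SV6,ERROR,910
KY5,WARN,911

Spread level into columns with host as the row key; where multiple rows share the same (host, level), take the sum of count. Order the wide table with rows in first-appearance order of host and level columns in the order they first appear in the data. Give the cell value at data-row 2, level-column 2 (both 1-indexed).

With rows in first-appearance order of host, row 2 is host=MW1. level columns in first-appearance order: ERROR, WARN, DEBUG, INFO; column 2 is WARN.
Long rows with host=MW1, level=WARN: 847 + 935 = 1782.

1782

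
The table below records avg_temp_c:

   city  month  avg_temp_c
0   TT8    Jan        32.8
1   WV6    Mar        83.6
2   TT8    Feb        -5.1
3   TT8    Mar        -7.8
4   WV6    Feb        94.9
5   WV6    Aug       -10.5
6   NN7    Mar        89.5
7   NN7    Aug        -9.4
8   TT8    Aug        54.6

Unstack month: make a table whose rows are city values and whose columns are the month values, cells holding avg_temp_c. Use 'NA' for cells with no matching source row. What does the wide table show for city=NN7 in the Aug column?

The long row with city=NN7, month=Aug has avg_temp_c=-9.4.

-9.4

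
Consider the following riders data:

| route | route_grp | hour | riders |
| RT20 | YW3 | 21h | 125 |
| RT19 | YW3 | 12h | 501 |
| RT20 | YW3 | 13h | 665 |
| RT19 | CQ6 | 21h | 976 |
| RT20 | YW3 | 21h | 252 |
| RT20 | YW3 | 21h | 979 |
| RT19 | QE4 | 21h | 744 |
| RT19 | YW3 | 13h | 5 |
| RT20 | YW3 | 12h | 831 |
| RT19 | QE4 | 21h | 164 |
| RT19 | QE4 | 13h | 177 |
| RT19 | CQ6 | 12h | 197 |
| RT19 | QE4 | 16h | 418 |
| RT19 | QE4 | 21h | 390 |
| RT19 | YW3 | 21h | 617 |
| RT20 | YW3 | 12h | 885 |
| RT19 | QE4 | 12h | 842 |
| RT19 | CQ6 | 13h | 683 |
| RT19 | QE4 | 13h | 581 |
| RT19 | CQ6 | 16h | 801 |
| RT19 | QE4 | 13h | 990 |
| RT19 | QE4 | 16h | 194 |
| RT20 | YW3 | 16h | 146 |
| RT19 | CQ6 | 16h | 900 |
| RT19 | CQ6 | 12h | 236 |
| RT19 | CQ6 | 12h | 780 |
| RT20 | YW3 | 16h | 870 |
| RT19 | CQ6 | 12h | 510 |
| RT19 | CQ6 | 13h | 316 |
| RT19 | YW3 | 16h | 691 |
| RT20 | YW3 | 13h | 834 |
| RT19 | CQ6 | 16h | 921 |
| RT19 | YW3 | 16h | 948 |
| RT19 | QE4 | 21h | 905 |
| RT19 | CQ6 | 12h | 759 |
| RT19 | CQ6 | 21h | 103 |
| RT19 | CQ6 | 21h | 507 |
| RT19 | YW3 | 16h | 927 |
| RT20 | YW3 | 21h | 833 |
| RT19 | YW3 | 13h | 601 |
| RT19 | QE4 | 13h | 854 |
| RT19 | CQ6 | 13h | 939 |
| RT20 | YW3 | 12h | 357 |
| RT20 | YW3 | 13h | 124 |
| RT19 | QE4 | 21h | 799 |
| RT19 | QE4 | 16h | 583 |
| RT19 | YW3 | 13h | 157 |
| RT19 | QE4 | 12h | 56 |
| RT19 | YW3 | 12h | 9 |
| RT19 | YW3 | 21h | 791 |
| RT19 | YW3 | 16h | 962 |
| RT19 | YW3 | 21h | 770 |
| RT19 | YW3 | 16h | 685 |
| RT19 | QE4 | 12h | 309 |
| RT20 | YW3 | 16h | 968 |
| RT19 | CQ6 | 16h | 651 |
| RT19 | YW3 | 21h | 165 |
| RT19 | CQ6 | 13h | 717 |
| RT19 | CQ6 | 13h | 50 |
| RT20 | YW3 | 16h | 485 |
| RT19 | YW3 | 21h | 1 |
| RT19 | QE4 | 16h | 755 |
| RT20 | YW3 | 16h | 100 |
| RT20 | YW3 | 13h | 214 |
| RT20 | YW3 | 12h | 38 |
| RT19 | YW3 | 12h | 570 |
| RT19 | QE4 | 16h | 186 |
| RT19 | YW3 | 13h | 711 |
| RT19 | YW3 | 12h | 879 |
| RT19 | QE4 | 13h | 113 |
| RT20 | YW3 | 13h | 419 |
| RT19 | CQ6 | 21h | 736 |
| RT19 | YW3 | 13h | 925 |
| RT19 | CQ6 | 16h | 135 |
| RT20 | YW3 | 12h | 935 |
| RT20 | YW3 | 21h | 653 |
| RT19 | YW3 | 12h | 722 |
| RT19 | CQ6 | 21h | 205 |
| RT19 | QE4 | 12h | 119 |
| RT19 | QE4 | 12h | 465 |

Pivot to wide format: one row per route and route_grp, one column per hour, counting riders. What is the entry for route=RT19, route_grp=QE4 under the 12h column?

5

Rows with route=RT19, route_grp=QE4 and hour=12h: riders values are 842, 56, 309, 119, 465.
5 rows match — count = 5.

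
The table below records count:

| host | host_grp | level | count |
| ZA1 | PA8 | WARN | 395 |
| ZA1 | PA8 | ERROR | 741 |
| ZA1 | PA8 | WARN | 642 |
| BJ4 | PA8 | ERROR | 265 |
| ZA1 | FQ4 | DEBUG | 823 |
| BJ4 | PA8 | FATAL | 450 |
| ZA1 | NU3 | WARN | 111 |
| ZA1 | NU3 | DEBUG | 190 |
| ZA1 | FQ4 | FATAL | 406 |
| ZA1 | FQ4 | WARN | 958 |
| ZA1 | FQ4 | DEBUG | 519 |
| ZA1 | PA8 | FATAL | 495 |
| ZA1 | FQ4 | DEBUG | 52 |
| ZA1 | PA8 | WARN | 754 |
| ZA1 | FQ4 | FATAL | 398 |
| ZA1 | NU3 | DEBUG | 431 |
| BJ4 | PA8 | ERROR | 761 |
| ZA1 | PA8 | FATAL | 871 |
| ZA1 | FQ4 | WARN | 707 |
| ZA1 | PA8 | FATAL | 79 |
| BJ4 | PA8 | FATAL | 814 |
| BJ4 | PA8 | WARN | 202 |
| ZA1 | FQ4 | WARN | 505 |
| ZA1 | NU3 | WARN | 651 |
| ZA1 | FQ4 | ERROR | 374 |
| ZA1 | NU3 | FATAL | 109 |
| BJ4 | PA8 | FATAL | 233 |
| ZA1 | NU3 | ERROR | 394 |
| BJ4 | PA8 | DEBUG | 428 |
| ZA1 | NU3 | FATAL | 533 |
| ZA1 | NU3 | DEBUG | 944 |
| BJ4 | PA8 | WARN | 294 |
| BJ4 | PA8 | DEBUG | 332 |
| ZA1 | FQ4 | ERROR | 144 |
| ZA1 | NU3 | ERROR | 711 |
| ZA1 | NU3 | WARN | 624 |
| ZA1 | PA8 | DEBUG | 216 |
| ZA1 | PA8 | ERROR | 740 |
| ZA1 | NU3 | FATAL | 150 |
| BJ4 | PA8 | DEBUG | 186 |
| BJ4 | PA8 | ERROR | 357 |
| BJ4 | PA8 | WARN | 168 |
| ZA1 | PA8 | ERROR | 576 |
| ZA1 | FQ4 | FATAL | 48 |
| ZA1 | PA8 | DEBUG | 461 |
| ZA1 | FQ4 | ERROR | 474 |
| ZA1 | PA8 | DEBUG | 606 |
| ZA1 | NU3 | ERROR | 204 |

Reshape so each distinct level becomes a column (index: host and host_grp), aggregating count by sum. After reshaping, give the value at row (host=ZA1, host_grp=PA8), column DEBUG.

Rows with host=ZA1, host_grp=PA8 and level=DEBUG: count values are 216, 461, 606.
216 + 461 + 606 = 1283.

1283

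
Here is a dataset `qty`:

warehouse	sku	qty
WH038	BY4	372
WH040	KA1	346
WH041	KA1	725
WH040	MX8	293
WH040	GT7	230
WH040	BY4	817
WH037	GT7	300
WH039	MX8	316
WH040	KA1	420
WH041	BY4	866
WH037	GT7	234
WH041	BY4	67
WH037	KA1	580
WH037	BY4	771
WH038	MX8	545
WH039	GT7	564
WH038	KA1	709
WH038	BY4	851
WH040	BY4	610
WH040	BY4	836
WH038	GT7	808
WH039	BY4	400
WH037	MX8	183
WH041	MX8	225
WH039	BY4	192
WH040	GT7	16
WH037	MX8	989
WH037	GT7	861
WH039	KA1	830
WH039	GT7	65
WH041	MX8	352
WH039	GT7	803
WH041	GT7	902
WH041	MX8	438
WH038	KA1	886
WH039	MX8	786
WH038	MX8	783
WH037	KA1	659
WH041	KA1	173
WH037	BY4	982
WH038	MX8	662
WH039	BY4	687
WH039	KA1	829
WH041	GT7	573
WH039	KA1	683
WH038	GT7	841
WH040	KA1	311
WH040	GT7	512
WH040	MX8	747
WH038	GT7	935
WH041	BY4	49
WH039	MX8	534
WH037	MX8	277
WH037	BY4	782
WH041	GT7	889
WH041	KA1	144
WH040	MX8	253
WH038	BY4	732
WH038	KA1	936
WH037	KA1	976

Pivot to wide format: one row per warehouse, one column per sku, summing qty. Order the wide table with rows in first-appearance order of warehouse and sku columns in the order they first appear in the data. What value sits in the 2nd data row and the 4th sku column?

With rows in first-appearance order of warehouse, row 2 is warehouse=WH040. sku columns in first-appearance order: BY4, KA1, MX8, GT7; column 4 is GT7.
Long rows with warehouse=WH040, sku=GT7: 230 + 16 + 512 = 758.

758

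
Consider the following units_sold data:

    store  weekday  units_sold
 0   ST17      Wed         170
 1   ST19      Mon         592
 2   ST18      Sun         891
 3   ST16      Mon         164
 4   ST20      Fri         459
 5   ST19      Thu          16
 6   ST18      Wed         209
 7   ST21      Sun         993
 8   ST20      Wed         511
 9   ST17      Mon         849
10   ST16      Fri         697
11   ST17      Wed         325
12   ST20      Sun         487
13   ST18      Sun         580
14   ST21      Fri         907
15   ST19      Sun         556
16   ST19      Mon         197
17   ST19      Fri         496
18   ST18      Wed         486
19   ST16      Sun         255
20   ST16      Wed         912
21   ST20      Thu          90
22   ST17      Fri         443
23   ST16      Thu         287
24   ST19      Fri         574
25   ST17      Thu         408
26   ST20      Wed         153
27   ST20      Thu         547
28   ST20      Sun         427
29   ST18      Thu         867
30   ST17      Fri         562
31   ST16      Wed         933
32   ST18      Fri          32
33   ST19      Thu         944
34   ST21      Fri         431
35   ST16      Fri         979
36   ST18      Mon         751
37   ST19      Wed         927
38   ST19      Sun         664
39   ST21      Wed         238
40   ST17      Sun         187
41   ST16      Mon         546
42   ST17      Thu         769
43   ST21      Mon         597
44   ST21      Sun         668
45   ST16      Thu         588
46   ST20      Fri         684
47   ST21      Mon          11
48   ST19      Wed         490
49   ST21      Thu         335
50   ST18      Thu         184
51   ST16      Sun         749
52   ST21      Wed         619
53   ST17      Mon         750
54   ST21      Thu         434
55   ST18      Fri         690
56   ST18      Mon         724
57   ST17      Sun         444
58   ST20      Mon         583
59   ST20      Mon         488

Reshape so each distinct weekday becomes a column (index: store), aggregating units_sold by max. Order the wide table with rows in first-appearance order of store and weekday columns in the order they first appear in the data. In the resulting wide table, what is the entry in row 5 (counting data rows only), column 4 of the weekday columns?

With rows in first-appearance order of store, row 5 is store=ST20. weekday columns in first-appearance order: Wed, Mon, Sun, Fri, Thu; column 4 is Fri.
Long rows with store=ST20, weekday=Fri: max(459, 684) = 684.

684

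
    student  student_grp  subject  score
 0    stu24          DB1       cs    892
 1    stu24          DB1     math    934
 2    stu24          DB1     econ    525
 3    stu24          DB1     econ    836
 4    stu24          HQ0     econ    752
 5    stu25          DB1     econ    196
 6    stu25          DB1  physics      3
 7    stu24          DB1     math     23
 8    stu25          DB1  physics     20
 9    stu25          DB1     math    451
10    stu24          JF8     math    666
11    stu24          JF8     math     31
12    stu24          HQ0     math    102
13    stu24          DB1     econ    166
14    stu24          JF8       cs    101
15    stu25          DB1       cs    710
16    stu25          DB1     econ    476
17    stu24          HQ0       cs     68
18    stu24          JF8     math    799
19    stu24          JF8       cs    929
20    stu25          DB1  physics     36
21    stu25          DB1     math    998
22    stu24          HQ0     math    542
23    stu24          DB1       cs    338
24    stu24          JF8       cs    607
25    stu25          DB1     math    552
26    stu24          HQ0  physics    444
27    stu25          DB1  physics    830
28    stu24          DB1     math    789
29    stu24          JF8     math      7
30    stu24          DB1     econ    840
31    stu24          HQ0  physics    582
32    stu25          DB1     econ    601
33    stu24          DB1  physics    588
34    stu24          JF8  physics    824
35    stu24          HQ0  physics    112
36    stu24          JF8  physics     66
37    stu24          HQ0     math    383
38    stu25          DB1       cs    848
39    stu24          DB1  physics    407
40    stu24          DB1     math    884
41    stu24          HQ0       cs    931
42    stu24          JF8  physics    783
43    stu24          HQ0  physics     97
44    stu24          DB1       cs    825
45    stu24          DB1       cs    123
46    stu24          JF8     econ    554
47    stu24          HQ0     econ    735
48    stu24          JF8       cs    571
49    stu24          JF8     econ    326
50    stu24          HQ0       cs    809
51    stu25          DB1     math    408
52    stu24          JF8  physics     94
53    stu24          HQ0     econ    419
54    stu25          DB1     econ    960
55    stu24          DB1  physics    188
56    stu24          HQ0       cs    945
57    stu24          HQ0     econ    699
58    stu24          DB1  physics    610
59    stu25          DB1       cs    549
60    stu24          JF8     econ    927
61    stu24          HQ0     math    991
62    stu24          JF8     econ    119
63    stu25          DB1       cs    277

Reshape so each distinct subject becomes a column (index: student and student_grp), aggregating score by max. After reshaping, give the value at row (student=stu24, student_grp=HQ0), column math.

Rows with student=stu24, student_grp=HQ0 and subject=math: score values are 102, 542, 383, 991.
max(102, 542, 383, 991) = 991.

991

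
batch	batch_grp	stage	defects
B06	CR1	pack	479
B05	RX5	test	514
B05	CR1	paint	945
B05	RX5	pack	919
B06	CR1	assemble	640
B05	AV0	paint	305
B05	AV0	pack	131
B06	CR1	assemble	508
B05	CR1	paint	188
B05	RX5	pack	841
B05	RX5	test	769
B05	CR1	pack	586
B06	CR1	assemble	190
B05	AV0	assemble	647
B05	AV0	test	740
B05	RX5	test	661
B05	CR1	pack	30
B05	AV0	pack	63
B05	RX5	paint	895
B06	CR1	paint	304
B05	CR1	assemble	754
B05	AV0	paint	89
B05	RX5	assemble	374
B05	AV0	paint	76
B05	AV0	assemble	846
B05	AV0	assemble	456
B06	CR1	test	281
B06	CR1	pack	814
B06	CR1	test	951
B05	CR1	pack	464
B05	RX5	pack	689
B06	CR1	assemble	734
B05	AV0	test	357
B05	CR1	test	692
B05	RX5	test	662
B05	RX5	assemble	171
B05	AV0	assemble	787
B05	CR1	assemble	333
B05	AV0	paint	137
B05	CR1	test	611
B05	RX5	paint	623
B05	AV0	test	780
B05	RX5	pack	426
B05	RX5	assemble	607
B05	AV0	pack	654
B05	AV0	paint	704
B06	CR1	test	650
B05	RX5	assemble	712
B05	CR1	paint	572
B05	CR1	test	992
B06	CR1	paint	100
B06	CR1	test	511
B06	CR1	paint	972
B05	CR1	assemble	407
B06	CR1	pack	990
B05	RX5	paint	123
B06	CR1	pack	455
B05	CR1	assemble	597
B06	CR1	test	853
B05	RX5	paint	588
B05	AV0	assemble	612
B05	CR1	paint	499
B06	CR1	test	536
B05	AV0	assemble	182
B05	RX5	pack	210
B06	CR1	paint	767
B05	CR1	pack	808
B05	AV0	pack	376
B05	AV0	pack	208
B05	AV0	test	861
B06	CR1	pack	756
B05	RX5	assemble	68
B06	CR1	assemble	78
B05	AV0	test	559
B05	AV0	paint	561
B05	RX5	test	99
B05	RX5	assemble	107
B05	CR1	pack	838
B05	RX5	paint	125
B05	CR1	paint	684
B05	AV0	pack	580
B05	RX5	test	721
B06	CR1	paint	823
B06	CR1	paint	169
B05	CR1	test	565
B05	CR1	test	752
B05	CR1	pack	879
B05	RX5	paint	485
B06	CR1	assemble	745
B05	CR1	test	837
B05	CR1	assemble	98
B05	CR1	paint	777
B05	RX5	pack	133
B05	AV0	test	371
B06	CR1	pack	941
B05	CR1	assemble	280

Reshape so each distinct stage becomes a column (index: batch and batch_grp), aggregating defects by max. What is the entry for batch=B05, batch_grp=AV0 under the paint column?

704

Rows with batch=B05, batch_grp=AV0 and stage=paint: defects values are 305, 89, 76, 137, 704, 561.
max(305, 89, 76, 137, 704, 561) = 704.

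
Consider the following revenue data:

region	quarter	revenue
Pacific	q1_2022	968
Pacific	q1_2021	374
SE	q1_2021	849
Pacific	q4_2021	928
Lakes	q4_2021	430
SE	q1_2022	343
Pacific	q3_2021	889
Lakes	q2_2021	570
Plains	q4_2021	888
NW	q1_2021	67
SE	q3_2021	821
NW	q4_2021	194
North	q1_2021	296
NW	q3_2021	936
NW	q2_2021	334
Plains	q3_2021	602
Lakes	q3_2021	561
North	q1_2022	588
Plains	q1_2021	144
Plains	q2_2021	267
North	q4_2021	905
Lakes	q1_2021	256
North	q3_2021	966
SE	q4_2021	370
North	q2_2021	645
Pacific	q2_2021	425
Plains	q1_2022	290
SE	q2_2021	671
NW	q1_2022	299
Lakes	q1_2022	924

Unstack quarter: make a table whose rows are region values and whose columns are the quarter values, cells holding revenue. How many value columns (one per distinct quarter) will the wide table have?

5

5 distinct quarter values: q1_2021, q2_2021, q3_2021, q4_2021, q1_2022.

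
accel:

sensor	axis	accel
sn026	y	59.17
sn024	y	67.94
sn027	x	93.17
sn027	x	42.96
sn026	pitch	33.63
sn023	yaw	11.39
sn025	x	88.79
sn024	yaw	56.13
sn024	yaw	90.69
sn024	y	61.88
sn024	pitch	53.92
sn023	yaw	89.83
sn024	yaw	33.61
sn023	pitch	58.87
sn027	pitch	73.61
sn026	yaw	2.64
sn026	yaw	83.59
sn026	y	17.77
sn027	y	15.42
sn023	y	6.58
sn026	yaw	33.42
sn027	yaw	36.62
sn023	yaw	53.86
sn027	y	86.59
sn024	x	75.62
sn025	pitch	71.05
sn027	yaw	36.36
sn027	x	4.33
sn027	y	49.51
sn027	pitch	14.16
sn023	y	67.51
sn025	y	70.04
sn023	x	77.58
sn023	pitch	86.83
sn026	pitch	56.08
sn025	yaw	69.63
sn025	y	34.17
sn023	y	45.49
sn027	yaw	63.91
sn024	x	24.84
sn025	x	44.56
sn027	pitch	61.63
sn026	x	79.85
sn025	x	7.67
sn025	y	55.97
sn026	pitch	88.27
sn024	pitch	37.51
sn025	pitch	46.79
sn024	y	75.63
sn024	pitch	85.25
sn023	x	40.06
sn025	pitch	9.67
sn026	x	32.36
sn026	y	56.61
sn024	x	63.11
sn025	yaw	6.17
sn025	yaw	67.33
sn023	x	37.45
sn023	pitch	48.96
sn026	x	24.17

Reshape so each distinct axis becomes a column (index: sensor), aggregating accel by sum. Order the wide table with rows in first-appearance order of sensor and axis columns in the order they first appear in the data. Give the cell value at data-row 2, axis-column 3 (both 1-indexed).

With rows in first-appearance order of sensor, row 2 is sensor=sn024. axis columns in first-appearance order: y, x, pitch, yaw; column 3 is pitch.
Long rows with sensor=sn024, axis=pitch: 53.92 + 37.51 + 85.25 = 176.68.

176.68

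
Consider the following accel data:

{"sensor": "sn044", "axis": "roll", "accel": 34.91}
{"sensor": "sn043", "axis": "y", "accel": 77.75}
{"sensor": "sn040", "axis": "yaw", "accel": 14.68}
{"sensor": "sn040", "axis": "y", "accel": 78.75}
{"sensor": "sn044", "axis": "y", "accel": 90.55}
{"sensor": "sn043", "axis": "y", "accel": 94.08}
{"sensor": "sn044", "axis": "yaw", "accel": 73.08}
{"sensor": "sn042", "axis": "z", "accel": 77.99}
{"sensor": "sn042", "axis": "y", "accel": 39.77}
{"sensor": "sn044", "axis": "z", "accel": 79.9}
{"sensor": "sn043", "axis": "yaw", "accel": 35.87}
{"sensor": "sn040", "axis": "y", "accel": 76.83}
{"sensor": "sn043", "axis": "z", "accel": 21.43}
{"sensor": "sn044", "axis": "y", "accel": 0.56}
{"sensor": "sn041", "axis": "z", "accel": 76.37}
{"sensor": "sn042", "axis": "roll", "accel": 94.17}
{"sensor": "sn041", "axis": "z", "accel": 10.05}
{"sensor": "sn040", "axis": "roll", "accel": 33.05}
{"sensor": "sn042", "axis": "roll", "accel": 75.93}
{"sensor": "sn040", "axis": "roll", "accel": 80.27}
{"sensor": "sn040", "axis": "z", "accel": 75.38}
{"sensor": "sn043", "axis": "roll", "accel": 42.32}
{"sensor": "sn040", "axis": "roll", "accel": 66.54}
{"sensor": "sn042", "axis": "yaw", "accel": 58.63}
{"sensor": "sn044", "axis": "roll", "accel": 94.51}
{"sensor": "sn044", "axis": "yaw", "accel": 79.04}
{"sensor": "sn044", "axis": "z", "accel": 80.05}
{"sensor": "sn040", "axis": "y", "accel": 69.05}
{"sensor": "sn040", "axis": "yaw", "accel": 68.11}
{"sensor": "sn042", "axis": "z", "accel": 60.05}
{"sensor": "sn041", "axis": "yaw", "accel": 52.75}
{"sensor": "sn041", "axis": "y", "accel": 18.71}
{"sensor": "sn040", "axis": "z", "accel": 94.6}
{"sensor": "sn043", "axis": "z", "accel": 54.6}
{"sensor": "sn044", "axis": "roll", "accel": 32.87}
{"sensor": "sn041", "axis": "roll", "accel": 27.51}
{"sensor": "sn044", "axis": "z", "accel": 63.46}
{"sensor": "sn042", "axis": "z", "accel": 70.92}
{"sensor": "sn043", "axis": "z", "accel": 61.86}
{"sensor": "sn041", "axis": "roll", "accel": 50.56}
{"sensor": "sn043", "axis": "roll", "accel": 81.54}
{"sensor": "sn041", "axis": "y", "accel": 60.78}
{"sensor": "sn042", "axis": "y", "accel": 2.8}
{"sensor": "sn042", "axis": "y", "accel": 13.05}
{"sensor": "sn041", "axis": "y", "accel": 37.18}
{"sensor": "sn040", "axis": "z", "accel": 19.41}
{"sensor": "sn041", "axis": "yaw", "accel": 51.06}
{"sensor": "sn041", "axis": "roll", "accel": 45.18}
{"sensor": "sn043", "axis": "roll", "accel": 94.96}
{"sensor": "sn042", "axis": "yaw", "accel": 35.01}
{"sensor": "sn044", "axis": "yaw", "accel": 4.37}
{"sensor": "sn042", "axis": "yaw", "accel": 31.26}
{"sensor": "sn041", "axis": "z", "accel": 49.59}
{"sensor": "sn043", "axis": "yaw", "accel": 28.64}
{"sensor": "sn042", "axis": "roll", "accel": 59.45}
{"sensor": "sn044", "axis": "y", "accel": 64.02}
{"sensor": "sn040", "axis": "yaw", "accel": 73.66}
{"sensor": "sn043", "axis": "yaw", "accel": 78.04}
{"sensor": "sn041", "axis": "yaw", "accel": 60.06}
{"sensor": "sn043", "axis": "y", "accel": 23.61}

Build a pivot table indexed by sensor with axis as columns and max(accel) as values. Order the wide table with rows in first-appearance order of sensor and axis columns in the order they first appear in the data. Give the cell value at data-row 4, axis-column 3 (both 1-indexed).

58.63

With rows in first-appearance order of sensor, row 4 is sensor=sn042. axis columns in first-appearance order: roll, y, yaw, z; column 3 is yaw.
Long rows with sensor=sn042, axis=yaw: max(58.63, 35.01, 31.26) = 58.63.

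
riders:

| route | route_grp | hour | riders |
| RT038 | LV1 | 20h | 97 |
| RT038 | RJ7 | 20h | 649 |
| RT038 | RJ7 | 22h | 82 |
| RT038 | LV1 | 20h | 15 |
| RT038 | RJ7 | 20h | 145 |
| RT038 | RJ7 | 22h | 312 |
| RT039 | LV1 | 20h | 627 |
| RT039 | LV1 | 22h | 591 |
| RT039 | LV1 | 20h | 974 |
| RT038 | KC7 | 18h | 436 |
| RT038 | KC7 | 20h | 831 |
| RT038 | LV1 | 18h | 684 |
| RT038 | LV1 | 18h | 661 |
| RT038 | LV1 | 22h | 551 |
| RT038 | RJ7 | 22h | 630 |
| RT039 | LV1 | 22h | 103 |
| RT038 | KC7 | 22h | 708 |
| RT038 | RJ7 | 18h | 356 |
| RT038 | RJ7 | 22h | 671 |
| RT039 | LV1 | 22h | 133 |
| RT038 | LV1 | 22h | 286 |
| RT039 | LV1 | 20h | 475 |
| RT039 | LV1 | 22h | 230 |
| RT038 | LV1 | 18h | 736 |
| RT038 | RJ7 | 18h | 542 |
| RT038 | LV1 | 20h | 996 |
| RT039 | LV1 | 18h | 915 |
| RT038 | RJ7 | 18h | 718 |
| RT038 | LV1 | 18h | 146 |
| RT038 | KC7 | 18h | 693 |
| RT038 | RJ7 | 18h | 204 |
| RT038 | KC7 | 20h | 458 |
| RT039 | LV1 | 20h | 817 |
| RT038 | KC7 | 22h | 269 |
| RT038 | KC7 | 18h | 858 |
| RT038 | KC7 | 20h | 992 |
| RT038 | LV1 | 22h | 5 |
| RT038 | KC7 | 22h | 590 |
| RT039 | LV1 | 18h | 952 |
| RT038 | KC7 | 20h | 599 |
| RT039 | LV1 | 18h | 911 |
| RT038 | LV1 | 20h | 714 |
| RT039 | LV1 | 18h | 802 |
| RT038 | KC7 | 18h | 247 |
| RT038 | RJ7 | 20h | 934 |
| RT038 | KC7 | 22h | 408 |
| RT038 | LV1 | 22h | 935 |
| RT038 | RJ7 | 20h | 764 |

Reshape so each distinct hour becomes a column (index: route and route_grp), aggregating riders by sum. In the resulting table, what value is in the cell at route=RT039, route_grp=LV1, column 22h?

1057

Rows with route=RT039, route_grp=LV1 and hour=22h: riders values are 591, 103, 133, 230.
591 + 103 + 133 + 230 = 1057.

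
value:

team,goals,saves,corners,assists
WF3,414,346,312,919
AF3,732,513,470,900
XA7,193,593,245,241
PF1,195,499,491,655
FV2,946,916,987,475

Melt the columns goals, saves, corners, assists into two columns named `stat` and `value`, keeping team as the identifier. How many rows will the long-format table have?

5 team values × 4 melted columns = 20 rows.

20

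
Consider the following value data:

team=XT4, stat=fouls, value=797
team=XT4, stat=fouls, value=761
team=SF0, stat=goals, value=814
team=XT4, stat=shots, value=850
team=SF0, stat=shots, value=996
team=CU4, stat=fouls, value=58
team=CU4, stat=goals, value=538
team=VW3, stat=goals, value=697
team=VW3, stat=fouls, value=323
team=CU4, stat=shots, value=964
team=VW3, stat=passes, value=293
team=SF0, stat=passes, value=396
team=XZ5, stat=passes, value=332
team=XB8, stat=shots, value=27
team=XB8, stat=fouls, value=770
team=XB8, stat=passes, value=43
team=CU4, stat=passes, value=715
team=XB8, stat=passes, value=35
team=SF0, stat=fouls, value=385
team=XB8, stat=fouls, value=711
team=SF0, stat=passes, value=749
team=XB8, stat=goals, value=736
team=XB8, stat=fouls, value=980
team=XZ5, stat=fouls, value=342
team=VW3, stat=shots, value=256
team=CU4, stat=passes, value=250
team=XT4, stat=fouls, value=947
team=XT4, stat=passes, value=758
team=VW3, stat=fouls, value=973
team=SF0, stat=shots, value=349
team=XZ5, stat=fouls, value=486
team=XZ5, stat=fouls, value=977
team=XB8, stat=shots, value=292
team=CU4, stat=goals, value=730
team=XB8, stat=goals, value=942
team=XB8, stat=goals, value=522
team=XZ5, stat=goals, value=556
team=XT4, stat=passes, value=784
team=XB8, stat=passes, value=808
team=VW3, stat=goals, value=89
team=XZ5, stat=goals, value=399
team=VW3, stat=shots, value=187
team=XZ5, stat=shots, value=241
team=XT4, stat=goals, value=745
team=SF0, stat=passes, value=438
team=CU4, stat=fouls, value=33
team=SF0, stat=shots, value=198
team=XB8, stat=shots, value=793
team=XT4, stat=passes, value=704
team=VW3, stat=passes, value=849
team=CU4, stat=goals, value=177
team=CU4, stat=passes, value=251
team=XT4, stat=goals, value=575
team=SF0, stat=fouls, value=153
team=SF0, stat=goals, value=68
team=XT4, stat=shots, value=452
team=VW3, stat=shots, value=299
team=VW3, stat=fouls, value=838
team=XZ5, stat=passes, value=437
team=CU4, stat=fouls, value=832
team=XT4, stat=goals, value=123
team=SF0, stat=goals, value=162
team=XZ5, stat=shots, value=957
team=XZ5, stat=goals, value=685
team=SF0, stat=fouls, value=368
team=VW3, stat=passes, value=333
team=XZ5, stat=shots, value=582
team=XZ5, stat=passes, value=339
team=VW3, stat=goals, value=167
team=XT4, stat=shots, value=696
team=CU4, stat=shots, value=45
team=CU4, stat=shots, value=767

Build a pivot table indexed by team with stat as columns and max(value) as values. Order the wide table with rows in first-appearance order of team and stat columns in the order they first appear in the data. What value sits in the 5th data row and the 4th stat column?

With rows in first-appearance order of team, row 5 is team=XZ5. stat columns in first-appearance order: fouls, goals, shots, passes; column 4 is passes.
Long rows with team=XZ5, stat=passes: max(332, 437, 339) = 437.

437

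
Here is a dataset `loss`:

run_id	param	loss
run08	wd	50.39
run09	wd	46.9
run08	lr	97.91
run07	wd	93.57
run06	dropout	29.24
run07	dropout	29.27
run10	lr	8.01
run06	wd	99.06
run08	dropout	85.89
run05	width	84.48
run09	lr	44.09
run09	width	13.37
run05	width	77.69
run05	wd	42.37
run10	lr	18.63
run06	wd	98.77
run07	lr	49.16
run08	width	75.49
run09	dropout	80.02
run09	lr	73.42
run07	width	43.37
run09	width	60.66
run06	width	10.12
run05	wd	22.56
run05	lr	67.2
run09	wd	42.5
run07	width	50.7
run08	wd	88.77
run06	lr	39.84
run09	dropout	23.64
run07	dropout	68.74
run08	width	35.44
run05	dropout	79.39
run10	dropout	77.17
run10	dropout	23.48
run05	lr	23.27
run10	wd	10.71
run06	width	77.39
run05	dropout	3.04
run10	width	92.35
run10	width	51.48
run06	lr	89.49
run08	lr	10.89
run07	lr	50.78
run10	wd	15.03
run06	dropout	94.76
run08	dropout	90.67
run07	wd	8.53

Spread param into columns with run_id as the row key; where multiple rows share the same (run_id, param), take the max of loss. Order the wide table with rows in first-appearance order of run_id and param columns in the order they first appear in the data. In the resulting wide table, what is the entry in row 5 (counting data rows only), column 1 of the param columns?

With rows in first-appearance order of run_id, row 5 is run_id=run10. param columns in first-appearance order: wd, lr, dropout, width; column 1 is wd.
Long rows with run_id=run10, param=wd: max(10.71, 15.03) = 15.03.

15.03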